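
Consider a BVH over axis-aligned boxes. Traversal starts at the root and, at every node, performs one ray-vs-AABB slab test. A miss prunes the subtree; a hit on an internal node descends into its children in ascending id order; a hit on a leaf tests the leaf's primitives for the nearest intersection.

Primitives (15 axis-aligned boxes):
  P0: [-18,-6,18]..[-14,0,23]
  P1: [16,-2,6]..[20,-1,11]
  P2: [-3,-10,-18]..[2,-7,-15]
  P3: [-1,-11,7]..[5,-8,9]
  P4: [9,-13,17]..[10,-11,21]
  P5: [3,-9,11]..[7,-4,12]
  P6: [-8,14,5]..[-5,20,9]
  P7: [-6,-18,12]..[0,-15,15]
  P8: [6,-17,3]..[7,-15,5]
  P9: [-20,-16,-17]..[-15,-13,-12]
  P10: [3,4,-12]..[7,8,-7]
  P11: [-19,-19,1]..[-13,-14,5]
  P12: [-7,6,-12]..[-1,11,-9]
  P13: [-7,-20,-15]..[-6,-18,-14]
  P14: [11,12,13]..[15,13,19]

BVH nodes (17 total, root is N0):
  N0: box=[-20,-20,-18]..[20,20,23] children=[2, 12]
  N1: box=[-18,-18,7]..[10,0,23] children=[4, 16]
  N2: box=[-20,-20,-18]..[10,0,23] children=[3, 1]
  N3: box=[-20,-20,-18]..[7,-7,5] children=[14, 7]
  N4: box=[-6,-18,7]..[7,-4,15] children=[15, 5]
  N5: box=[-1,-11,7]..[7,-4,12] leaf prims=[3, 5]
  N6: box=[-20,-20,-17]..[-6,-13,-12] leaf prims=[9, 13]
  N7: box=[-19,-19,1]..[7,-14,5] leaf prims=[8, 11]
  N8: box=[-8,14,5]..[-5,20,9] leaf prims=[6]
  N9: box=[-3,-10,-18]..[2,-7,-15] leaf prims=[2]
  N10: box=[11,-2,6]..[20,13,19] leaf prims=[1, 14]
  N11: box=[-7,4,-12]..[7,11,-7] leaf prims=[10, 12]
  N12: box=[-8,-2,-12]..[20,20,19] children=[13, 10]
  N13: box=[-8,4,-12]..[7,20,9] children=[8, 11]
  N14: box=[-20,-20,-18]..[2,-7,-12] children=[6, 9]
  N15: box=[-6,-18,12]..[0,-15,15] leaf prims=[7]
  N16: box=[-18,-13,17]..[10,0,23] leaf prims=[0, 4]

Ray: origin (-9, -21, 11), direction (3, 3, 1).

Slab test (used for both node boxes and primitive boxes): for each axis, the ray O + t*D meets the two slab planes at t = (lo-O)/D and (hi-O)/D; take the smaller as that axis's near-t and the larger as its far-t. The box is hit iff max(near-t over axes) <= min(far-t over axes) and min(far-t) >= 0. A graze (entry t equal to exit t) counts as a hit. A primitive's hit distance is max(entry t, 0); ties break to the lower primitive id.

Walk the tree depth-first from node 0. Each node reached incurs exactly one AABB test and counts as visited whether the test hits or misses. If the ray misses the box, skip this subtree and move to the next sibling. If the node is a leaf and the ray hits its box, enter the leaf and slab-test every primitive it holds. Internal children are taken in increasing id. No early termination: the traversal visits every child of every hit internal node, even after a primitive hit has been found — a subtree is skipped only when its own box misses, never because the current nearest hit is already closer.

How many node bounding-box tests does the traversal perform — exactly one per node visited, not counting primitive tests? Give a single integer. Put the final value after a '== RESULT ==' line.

Traverse from the root:
N0 x:[-11/3,29/3] y:[1/3,41/3] z:[-29,12] -> hit [1/3,29/3], descend [2, 12]
  N2 x:[-11/3,19/3] y:[1/3,7] z:[-29,12] -> hit [1/3,19/3], descend [1, 3]
    N1 x:[-3,19/3] y:[1,7] z:[-4,12] -> hit [1,19/3], descend [4, 16]
      N4 x:[1,16/3] y:[1,17/3] z:[-4,4] -> hit [1,4], descend [5, 15]
        N5 x:[8/3,16/3] y:[10/3,17/3] z:[-4,1] -> miss, prune
        N15 x:[1,3] y:[1,2] z:[1,4] -> hit [1,2] leaf, test {P7@t=1}
      N16 x:[-3,19/3] y:[8/3,7] z:[6,12] -> hit [6,19/3] leaf, test {P0(miss), P4(miss)}
    N3 x:[-11/3,16/3] y:[1/3,14/3] z:[-29,-6] -> miss, prune
  N12 x:[1/3,29/3] y:[19/3,41/3] z:[-23,8] -> hit [19/3,8], descend [10, 13]
    N10 x:[20/3,29/3] y:[19/3,34/3] z:[-5,8] -> hit [20/3,8] leaf, test {P1(miss), P14(miss)}
    N13 x:[1/3,16/3] y:[25/3,41/3] z:[-23,-2] -> miss, prune

Visited [0, 2, 1, 4, 5, 15, 16, 3, 12, 10, 13]. Tests: 11 box, 3 leaf. Nearest: P7.

== RESULT ==
11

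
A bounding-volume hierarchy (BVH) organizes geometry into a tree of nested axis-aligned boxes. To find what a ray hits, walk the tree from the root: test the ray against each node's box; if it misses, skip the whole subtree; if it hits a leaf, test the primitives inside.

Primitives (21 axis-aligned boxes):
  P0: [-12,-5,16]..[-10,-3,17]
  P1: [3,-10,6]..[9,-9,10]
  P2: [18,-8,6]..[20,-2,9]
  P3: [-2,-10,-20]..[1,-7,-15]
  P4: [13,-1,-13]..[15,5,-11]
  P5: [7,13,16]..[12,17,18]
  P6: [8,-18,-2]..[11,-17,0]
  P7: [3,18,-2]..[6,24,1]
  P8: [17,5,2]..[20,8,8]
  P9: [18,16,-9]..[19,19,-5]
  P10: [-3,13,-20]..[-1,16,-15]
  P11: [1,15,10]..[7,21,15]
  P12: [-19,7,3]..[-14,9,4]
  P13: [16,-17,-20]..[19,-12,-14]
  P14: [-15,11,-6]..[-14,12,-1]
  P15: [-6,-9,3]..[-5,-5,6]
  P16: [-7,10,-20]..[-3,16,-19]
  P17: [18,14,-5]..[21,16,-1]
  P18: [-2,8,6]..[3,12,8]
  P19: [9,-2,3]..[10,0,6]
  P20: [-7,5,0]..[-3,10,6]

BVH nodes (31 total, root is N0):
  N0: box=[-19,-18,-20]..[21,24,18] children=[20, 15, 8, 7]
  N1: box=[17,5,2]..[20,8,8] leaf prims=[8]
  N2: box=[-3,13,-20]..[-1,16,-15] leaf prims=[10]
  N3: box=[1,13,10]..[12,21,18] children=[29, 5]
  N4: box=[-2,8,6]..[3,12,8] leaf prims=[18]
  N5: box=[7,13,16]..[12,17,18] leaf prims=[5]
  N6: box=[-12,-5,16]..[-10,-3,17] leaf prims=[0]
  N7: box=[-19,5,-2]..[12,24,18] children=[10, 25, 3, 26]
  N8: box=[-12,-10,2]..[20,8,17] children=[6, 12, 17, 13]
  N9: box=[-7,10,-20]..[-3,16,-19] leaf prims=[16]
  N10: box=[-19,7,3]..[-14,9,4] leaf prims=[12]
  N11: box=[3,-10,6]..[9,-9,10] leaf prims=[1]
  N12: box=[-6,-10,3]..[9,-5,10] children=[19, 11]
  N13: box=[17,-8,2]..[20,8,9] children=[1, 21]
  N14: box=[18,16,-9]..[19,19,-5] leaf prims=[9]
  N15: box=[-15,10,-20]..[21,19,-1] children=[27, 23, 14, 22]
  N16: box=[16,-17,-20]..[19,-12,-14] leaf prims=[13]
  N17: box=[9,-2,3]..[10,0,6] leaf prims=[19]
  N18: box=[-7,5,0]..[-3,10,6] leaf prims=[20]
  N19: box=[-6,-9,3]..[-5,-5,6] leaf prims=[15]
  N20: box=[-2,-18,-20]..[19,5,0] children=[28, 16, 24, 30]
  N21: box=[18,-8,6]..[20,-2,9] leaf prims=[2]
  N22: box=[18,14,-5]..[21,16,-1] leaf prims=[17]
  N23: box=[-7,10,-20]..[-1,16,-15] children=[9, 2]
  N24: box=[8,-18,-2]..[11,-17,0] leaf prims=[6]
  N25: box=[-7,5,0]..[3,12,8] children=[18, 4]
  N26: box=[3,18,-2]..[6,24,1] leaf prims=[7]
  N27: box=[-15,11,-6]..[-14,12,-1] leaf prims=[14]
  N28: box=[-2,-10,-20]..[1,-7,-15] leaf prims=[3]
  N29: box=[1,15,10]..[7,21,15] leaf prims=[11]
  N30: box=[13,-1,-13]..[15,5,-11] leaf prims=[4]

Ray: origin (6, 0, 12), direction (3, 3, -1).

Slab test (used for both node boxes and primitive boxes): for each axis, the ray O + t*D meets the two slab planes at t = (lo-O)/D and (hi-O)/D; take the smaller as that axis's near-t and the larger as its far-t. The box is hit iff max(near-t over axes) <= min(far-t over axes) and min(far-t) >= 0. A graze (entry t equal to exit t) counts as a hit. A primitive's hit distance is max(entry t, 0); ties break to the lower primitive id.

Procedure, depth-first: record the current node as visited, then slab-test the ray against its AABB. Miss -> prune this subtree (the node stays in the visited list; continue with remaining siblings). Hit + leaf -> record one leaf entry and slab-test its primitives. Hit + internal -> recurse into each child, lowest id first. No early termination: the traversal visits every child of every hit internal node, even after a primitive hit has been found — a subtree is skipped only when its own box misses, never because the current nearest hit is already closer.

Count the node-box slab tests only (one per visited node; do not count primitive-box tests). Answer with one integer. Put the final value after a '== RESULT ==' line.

Traverse from the root:
N0 x:[-25/3,5] y:[-6,8] z:[-6,32] -> hit [-6,5], descend [7, 8, 15, 20]
  N7 x:[-25/3,2] y:[5/3,8] z:[-6,14] -> hit [5/3,2], descend [3, 10, 25, 26]
    N3 x:[-5/3,2] y:[13/3,7] z:[-6,2] -> miss, prune
    N10 x:[-25/3,-20/3] y:[7/3,3] z:[8,9] -> miss, prune
    N25 x:[-13/3,-1] y:[5/3,4] z:[4,12] -> miss, prune
    N26 x:[-1,0] y:[6,8] z:[11,14] -> miss, prune
  N8 x:[-6,14/3] y:[-10/3,8/3] z:[-5,10] -> hit [-10/3,8/3], descend [6, 12, 13, 17]
    N6 x:[-6,-16/3] y:[-5/3,-1] z:[-5,-4] -> miss, prune
    N12 x:[-4,1] y:[-10/3,-5/3] z:[2,9] -> miss, prune
    N13 x:[11/3,14/3] y:[-8/3,8/3] z:[3,10] -> miss, prune
    N17 x:[1,4/3] y:[-2/3,0] z:[6,9] -> miss, prune
  N15 x:[-7,5] y:[10/3,19/3] z:[13,32] -> miss, prune
  N20 x:[-8/3,13/3] y:[-6,5/3] z:[12,32] -> miss, prune

Summary -> nodes [0, 7, 3, 10, 25, 26, 8, 6, 12, 13, 17, 15, 20]; box-tests=13; leaf-entries=0; first=miss

== RESULT ==
13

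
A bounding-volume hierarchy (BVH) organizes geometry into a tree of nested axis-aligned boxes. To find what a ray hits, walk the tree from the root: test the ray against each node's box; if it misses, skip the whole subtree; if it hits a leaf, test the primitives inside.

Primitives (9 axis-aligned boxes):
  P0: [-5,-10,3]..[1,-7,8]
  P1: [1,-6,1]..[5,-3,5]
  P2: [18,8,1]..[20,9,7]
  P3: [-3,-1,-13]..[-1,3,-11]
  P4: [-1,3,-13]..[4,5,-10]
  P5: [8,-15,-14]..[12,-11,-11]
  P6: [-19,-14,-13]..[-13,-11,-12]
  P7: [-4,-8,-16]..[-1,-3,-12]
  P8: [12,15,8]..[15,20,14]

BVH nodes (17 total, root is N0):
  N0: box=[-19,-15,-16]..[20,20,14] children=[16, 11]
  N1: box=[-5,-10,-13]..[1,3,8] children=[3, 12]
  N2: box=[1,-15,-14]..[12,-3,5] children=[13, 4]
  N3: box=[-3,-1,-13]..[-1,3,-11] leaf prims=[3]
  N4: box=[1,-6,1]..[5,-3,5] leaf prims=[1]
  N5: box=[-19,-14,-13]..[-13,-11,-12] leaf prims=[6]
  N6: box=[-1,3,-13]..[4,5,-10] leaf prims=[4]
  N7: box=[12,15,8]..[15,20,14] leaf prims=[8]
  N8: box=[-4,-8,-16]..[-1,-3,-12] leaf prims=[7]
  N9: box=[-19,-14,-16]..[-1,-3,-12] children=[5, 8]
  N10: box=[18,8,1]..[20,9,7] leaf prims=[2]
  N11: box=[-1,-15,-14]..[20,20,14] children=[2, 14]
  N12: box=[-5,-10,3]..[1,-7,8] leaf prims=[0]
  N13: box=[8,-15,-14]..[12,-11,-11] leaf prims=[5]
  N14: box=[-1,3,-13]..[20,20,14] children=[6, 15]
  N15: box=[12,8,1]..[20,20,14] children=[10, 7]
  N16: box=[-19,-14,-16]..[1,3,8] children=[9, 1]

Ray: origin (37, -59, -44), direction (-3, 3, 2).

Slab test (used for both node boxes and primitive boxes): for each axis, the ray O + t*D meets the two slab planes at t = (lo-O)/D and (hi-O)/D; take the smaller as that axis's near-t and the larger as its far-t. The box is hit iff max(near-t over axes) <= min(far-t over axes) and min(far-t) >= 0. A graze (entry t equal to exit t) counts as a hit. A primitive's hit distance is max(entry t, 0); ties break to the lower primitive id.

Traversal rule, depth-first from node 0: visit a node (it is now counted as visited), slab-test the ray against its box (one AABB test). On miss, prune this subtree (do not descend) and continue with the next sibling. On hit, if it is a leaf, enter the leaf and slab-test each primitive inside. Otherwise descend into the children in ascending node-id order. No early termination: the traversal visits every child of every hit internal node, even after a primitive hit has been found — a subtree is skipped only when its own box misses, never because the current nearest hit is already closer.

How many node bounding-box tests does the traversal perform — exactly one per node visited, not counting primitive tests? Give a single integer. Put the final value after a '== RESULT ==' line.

Walk:
N0 x:[17/3,56/3] y:[44/3,79/3] z:[14,29] -> hit [44/3,56/3], descend [11, 16]
  N11 x:[17/3,38/3] y:[44/3,79/3] z:[15,29] -> miss, prune
  N16 x:[12,56/3] y:[15,62/3] z:[14,26] -> hit [15,56/3], descend [1, 9]
    N1 x:[12,14] y:[49/3,62/3] z:[31/2,26] -> miss, prune
    N9 x:[38/3,56/3] y:[15,56/3] z:[14,16] -> hit [15,16], descend [5, 8]
      N5 x:[50/3,56/3] y:[15,16] z:[31/2,16] -> miss, prune
      N8 x:[38/3,41/3] y:[17,56/3] z:[14,16] -> miss, prune

order=[0, 11, 16, 1, 9, 5, 8]  |boxes|=7  |leaves|=0  hit=miss

== RESULT ==
7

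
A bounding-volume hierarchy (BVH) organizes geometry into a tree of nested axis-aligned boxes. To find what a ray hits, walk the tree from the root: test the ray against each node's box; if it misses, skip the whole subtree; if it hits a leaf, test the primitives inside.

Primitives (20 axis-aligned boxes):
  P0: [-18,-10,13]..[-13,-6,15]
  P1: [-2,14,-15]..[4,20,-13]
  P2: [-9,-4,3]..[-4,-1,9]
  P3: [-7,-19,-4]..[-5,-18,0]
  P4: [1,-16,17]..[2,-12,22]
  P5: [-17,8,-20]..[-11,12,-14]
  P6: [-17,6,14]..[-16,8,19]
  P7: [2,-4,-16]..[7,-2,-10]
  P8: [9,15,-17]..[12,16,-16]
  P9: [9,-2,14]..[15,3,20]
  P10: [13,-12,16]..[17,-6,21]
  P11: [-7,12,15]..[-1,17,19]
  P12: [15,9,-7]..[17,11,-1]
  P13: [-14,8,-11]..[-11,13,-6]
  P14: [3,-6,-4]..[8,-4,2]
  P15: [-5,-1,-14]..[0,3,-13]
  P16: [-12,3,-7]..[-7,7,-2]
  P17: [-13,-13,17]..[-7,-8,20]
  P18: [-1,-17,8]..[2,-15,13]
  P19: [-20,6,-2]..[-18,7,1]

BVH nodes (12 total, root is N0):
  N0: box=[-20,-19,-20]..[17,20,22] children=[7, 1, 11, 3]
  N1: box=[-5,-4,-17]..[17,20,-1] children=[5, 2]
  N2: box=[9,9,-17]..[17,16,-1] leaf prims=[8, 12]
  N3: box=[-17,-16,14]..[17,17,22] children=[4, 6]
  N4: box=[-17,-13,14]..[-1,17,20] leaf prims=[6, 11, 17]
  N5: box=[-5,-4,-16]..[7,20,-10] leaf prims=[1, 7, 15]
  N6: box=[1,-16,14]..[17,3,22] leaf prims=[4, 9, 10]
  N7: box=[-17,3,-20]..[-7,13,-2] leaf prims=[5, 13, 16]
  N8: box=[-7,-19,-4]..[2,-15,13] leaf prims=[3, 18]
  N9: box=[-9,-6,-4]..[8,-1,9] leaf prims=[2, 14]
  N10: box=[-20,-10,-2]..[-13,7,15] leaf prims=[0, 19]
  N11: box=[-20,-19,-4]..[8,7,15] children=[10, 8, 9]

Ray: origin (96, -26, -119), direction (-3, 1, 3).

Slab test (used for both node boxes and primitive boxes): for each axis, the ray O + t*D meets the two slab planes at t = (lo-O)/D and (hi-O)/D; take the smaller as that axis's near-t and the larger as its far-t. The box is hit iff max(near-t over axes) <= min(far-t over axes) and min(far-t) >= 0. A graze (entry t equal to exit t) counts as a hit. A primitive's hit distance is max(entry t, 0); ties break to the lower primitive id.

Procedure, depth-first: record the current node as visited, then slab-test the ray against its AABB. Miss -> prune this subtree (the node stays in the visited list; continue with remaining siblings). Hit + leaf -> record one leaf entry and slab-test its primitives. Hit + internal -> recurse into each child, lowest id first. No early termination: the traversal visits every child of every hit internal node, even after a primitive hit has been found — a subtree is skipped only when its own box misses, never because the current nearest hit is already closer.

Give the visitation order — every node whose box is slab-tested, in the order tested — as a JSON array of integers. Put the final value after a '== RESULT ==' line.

Trace the traversal:
N0 x:[79/3,116/3] y:[7,46] z:[33,47] -> hit [33,116/3], descend [1, 3, 7, 11]
  N1 x:[79/3,101/3] y:[22,46] z:[34,118/3] -> miss, prune
  N3 x:[79/3,113/3] y:[10,43] z:[133/3,47] -> miss, prune
  N7 x:[103/3,113/3] y:[29,39] z:[33,39] -> hit [103/3,113/3] leaf, test {P5(miss), P13@t=36, P16(miss)}
  N11 x:[88/3,116/3] y:[7,33] z:[115/3,134/3] -> miss, prune

Visited [0, 1, 3, 7, 11]. Tests: 5 box, 1 leaf. Nearest: P13.

== RESULT ==
[0, 1, 3, 7, 11]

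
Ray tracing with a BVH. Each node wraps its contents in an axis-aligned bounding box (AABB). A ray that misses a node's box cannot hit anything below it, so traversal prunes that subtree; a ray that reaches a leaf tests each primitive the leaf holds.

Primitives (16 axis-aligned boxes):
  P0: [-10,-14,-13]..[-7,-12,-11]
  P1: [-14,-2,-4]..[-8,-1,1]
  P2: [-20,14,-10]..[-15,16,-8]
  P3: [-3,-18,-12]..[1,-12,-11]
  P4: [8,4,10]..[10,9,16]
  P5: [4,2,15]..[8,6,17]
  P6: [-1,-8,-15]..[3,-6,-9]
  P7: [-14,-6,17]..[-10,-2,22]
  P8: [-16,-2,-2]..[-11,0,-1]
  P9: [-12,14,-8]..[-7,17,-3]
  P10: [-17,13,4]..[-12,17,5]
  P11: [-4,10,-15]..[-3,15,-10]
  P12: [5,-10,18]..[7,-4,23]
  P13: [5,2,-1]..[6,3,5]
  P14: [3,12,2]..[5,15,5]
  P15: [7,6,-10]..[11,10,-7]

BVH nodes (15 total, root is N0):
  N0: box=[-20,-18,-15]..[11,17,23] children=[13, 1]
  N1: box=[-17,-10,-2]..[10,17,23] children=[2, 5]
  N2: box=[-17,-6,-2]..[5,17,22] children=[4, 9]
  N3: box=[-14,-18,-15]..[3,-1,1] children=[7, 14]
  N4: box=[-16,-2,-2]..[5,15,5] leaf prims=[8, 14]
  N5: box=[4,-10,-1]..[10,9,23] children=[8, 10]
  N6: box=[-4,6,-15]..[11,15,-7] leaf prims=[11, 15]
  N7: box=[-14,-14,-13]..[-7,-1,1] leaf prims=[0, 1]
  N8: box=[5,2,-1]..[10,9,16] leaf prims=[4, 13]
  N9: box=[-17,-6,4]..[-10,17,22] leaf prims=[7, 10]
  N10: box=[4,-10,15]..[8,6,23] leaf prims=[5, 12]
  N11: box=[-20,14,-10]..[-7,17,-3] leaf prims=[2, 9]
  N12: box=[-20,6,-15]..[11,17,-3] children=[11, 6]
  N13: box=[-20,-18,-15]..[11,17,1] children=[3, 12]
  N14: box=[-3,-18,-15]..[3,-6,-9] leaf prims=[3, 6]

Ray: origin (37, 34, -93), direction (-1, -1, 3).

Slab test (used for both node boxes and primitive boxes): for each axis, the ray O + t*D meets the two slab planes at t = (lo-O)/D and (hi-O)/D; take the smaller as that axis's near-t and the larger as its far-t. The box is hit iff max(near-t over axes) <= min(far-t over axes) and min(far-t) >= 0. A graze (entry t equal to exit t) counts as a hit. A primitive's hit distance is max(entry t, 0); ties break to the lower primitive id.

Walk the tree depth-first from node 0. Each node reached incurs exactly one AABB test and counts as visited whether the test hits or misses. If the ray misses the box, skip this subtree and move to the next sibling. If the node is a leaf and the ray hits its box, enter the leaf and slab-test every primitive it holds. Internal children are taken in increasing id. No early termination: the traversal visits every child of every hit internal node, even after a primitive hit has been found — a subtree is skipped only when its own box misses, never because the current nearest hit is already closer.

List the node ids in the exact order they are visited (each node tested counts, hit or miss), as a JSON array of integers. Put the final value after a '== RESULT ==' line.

Traverse from the root:
N0 x:[26,57] y:[17,52] z:[26,116/3] -> hit [26,116/3], descend [1, 13]
  N1 x:[27,54] y:[17,44] z:[91/3,116/3] -> hit [91/3,116/3], descend [2, 5]
    N2 x:[32,54] y:[17,40] z:[91/3,115/3] -> hit [32,115/3], descend [4, 9]
      N4 x:[32,53] y:[19,36] z:[91/3,98/3] -> hit [32,98/3] leaf, test {P8(miss), P14(miss)}
      N9 x:[47,54] y:[17,40] z:[97/3,115/3] -> miss, prune
    N5 x:[27,33] y:[25,44] z:[92/3,116/3] -> hit [92/3,33], descend [8, 10]
      N8 x:[27,32] y:[25,32] z:[92/3,109/3] -> hit [92/3,32] leaf, test {P4(miss), P13@t=31}
      N10 x:[29,33] y:[28,44] z:[36,116/3] -> miss, prune
  N13 x:[26,57] y:[17,52] z:[26,94/3] -> hit [26,94/3], descend [3, 12]
    N3 x:[34,51] y:[35,52] z:[26,94/3] -> miss, prune
    N12 x:[26,57] y:[17,28] z:[26,30] -> hit [26,28], descend [6, 11]
      N6 x:[26,41] y:[19,28] z:[26,86/3] -> hit [26,28] leaf, test {P11(miss), P15@t=83/3}
      N11 x:[44,57] y:[17,20] z:[83/3,30] -> miss, prune

13 AABB tests over nodes [0, 1, 2, 4, 9, 5, 8, 10, 13, 3, 12, 6, 11]; 3 leaves entered; closest P15.

== RESULT ==
[0, 1, 2, 4, 9, 5, 8, 10, 13, 3, 12, 6, 11]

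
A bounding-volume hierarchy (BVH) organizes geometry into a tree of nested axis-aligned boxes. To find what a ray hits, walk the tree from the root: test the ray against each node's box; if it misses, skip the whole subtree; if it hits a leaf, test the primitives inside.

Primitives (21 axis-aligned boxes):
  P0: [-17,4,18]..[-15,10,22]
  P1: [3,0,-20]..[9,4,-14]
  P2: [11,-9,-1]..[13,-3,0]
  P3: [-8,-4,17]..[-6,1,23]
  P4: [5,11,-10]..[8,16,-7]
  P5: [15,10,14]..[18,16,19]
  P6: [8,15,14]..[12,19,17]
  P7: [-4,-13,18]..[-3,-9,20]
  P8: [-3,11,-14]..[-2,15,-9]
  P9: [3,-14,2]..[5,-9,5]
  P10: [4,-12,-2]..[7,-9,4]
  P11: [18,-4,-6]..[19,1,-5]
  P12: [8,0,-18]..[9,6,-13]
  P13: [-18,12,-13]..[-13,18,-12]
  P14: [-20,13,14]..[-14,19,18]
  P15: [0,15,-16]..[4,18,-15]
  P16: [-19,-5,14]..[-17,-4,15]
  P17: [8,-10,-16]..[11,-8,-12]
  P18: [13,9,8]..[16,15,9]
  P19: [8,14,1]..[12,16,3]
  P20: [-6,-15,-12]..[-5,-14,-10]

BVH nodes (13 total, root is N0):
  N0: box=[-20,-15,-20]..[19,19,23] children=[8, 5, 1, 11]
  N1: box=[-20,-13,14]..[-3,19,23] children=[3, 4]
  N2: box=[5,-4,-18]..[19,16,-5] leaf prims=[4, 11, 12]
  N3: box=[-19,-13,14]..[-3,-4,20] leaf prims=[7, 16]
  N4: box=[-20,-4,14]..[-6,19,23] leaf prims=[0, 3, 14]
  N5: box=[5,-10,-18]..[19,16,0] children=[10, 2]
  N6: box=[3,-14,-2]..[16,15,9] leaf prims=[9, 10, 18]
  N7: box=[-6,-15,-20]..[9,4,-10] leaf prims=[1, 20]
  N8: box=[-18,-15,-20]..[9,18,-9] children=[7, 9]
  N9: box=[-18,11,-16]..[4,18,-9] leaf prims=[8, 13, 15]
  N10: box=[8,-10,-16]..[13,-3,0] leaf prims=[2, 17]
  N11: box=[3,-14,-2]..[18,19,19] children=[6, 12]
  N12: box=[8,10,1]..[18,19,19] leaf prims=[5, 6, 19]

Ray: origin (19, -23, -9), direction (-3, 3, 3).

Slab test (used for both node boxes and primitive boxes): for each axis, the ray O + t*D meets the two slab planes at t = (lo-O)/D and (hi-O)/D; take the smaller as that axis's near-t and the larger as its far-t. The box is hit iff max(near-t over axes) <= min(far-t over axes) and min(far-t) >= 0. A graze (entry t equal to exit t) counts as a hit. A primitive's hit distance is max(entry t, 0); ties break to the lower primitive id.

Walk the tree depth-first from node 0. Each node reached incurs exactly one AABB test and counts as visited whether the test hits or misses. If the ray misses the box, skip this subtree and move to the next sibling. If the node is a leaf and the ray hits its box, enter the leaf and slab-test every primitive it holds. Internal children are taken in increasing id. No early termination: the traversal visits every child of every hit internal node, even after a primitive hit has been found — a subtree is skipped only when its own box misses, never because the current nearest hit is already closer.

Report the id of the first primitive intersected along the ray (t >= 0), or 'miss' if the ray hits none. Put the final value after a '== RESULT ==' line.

Traverse from the root:
N0 x:[0,13] y:[8/3,14] z:[-11/3,32/3] -> hit [8/3,32/3], descend [1, 5, 8, 11]
  N1 x:[22/3,13] y:[10/3,14] z:[23/3,32/3] -> hit [23/3,32/3], descend [3, 4]
    N3 x:[22/3,38/3] y:[10/3,19/3] z:[23/3,29/3] -> miss, prune
    N4 x:[25/3,13] y:[19/3,14] z:[23/3,32/3] -> hit [25/3,32/3] leaf, test {P0(miss), P3(miss), P14(miss)}
  N5 x:[0,14/3] y:[13/3,13] z:[-3,3] -> miss, prune
  N8 x:[10/3,37/3] y:[8/3,41/3] z:[-11/3,0] -> miss, prune
  N11 x:[1/3,16/3] y:[3,14] z:[7/3,28/3] -> hit [3,16/3], descend [6, 12]
    N6 x:[1,16/3] y:[3,38/3] z:[7/3,6] -> hit [3,16/3] leaf, test {P9@t=14/3, P10@t=4, P18(miss)}
    N12 x:[1/3,11/3] y:[11,14] z:[10/3,28/3] -> miss, prune

9 AABB tests over nodes [0, 1, 3, 4, 5, 8, 11, 6, 12]; 2 leaves entered; closest P10.

== RESULT ==
10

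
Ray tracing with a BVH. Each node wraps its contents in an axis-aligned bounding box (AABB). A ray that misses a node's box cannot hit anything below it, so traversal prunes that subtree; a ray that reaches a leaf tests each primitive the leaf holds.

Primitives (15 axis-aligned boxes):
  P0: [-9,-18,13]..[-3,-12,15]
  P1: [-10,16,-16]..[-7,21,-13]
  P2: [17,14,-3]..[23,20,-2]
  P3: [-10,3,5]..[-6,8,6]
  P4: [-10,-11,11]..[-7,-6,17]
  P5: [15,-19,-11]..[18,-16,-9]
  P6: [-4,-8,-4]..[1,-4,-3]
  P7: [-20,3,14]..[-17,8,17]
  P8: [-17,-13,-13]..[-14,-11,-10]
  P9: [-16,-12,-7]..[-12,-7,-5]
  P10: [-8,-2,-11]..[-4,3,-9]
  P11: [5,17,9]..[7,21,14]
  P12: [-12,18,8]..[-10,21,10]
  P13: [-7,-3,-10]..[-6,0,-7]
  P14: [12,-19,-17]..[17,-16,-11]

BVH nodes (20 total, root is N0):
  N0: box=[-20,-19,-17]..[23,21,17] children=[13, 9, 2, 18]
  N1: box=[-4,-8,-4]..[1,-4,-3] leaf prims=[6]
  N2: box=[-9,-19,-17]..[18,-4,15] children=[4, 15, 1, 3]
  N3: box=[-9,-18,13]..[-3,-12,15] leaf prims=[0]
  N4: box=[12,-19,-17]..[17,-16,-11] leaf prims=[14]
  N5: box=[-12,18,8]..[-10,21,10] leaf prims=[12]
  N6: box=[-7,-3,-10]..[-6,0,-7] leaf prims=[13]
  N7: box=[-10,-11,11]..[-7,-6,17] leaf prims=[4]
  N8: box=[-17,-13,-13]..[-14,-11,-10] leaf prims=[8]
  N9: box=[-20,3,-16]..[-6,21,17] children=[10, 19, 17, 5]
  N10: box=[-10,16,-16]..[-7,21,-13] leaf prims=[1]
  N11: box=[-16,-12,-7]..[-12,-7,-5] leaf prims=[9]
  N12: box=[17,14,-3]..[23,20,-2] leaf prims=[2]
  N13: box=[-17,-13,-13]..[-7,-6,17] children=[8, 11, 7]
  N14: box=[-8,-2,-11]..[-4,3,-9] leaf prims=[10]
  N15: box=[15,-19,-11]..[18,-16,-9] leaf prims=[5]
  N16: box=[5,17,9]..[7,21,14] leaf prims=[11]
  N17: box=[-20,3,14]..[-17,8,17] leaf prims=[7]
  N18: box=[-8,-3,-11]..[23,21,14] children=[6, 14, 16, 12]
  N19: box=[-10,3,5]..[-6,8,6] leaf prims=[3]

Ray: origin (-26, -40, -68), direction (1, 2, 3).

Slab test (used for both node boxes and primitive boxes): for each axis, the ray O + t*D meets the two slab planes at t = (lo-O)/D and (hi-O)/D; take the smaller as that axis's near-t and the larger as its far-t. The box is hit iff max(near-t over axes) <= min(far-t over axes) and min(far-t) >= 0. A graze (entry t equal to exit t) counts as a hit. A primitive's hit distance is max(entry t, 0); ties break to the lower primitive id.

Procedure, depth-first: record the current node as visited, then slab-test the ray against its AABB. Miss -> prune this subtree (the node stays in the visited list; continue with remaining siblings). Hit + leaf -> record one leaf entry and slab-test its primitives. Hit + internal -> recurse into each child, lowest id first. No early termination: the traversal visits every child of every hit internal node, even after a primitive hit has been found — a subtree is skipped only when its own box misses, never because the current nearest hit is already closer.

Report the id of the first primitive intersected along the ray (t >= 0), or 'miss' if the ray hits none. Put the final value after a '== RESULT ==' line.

Trace the traversal:
N0 x:[6,49] y:[21/2,61/2] z:[17,85/3] -> hit [17,85/3], descend [2, 9, 13, 18]
  N2 x:[17,44] y:[21/2,18] z:[17,83/3] -> hit [17,18], descend [1, 3, 4, 15]
    N1 x:[22,27] y:[16,18] z:[64/3,65/3] -> miss, prune
    N3 x:[17,23] y:[11,14] z:[27,83/3] -> miss, prune
    N4 x:[38,43] y:[21/2,12] z:[17,19] -> miss, prune
    N15 x:[41,44] y:[21/2,12] z:[19,59/3] -> miss, prune
  N9 x:[6,20] y:[43/2,61/2] z:[52/3,85/3] -> miss, prune
  N13 x:[9,19] y:[27/2,17] z:[55/3,85/3] -> miss, prune
  N18 x:[18,49] y:[37/2,61/2] z:[19,82/3] -> hit [19,82/3], descend [6, 12, 14, 16]
    N6 x:[19,20] y:[37/2,20] z:[58/3,61/3] -> hit [58/3,20] leaf, test {P13@t=58/3}
    N12 x:[43,49] y:[27,30] z:[65/3,22] -> miss, prune
    N14 x:[18,22] y:[19,43/2] z:[19,59/3] -> hit [19,59/3] leaf, test {P10@t=19}
    N16 x:[31,33] y:[57/2,61/2] z:[77/3,82/3] -> miss, prune

13 AABB tests over nodes [0, 2, 1, 3, 4, 15, 9, 13, 18, 6, 12, 14, 16]; 2 leaves entered; closest P10.

== RESULT ==
10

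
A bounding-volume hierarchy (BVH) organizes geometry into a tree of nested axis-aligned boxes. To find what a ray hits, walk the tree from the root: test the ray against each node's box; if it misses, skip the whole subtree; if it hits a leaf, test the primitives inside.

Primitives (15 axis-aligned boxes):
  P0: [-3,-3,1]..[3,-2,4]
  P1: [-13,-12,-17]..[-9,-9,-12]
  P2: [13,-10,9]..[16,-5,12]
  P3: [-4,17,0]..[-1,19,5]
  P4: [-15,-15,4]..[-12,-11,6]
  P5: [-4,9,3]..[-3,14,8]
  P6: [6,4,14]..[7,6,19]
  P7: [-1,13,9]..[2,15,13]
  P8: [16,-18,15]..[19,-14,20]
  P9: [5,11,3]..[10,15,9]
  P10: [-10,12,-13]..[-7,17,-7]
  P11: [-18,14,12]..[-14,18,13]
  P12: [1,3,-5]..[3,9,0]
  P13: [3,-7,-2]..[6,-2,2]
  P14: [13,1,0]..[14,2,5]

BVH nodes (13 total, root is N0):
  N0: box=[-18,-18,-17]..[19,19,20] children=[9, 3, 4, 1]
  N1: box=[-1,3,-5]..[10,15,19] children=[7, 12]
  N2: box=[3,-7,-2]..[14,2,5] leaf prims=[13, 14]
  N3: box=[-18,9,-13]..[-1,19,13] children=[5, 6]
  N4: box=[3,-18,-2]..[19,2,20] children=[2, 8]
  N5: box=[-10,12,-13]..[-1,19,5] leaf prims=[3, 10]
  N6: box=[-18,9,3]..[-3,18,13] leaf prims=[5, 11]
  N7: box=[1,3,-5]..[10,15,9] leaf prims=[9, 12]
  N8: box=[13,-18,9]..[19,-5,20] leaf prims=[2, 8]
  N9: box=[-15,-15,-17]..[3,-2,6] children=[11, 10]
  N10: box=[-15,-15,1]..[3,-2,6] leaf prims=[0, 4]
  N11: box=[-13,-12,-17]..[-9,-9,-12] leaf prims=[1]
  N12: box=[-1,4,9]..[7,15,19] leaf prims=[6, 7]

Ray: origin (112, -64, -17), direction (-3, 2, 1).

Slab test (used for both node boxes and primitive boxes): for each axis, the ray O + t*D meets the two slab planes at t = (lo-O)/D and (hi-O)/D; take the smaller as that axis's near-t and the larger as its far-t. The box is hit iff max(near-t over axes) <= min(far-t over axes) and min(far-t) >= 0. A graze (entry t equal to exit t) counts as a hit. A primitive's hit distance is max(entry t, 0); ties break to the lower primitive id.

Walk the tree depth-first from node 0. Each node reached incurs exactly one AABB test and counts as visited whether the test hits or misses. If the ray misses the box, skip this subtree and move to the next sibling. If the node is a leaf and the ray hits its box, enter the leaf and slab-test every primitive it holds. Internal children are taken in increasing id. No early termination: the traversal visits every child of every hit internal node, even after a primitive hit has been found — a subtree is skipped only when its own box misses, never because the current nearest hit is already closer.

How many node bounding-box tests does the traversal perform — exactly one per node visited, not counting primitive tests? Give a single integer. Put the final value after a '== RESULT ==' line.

Walk:
N0 x:[31,130/3] y:[23,83/2] z:[0,37] -> hit [31,37], descend [1, 3, 4, 9]
  N1 x:[34,113/3] y:[67/2,79/2] z:[12,36] -> hit [34,36], descend [7, 12]
    N7 x:[34,37] y:[67/2,79/2] z:[12,26] -> miss, prune
    N12 x:[35,113/3] y:[34,79/2] z:[26,36] -> hit [35,36] leaf, test {P6@t=35, P7(miss)}
  N3 x:[113/3,130/3] y:[73/2,83/2] z:[4,30] -> miss, prune
  N4 x:[31,109/3] y:[23,33] z:[15,37] -> hit [31,33], descend [2, 8]
    N2 x:[98/3,109/3] y:[57/2,33] z:[15,22] -> miss, prune
    N8 x:[31,33] y:[23,59/2] z:[26,37] -> miss, prune
  N9 x:[109/3,127/3] y:[49/2,31] z:[0,23] -> miss, prune

order=[0, 1, 7, 12, 3, 4, 2, 8, 9]  |boxes|=9  |leaves|=1  hit=P6

== RESULT ==
9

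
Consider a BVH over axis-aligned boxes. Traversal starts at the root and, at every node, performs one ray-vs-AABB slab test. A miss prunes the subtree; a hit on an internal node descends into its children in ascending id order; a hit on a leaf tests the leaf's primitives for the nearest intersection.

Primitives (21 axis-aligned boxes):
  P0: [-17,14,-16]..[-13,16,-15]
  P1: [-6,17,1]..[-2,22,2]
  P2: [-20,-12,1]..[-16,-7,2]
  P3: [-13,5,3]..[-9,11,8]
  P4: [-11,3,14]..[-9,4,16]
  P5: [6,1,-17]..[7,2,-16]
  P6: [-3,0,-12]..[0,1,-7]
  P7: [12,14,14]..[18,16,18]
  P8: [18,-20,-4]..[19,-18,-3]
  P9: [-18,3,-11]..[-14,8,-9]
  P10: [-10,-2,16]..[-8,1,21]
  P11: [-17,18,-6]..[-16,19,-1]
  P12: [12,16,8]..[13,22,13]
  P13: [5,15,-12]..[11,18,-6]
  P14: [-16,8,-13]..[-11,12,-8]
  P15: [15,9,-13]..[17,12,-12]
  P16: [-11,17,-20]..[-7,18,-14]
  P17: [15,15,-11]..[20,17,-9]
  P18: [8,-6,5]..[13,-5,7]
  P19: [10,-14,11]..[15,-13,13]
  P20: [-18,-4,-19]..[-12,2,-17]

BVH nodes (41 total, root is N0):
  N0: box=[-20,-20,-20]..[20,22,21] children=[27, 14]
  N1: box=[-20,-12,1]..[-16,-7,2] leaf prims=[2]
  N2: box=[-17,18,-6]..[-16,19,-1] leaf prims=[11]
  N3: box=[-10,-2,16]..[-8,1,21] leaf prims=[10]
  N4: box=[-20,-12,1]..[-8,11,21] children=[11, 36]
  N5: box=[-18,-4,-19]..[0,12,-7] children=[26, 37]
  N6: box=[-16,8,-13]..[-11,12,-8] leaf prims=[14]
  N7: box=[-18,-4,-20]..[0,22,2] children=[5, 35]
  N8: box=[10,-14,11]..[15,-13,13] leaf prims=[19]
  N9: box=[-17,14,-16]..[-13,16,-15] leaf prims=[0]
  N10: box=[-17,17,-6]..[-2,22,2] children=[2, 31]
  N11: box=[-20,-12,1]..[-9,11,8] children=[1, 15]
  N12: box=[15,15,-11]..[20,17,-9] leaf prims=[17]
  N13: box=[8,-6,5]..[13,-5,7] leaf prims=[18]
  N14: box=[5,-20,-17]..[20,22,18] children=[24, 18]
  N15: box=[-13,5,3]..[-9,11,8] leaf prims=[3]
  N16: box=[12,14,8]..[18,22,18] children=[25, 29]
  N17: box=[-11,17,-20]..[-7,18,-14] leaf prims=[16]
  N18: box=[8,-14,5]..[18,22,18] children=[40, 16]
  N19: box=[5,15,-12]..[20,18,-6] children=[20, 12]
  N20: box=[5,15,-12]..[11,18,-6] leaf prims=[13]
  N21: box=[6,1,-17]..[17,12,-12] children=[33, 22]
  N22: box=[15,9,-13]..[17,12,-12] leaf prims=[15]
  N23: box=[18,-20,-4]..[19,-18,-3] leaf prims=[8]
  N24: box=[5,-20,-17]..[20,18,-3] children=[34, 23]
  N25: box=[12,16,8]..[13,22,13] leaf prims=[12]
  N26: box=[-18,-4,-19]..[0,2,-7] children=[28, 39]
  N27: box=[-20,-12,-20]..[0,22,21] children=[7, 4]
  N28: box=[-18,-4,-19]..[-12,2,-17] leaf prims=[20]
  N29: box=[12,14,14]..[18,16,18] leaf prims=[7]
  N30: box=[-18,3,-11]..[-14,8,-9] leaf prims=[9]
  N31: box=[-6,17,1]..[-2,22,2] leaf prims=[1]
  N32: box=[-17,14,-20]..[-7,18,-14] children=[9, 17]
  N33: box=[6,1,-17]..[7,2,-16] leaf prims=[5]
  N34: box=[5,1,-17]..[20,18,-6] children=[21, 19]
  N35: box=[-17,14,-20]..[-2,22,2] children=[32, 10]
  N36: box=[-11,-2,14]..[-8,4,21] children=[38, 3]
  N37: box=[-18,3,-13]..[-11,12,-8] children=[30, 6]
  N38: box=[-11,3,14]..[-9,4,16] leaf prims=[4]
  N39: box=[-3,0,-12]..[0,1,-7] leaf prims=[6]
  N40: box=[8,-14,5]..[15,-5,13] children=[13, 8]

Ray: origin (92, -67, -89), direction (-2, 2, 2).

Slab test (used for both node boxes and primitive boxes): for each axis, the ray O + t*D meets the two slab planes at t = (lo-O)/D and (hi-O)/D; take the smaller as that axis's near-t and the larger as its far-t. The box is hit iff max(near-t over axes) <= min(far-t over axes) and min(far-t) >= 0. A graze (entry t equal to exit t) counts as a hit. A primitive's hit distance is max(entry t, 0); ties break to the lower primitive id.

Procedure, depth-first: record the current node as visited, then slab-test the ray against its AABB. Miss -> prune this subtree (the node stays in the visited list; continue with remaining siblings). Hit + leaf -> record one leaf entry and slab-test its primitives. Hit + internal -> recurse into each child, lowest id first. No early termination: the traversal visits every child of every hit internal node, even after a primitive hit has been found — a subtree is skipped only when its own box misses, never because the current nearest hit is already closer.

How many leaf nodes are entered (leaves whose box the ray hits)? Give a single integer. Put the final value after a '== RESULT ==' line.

Traverse from the root:
N0 x:[36,56] y:[47/2,89/2] z:[69/2,55] -> hit [36,89/2], descend [14, 27]
  N14 x:[36,87/2] y:[47/2,89/2] z:[36,107/2] -> hit [36,87/2], descend [18, 24]
    N18 x:[37,42] y:[53/2,89/2] z:[47,107/2] -> miss, prune
    N24 x:[36,87/2] y:[47/2,85/2] z:[36,43] -> hit [36,85/2], descend [23, 34]
      N23 x:[73/2,37] y:[47/2,49/2] z:[85/2,43] -> miss, prune
      N34 x:[36,87/2] y:[34,85/2] z:[36,83/2] -> hit [36,83/2], descend [19, 21]
        N19 x:[36,87/2] y:[41,85/2] z:[77/2,83/2] -> hit [41,83/2], descend [12, 20]
          N12 x:[36,77/2] y:[41,42] z:[39,40] -> miss, prune
          N20 x:[81/2,87/2] y:[41,85/2] z:[77/2,83/2] -> hit [41,83/2] leaf, test {P13@t=41}
        N21 x:[75/2,43] y:[34,79/2] z:[36,77/2] -> hit [75/2,77/2], descend [22, 33]
          N22 x:[75/2,77/2] y:[38,79/2] z:[38,77/2] -> hit [38,77/2] leaf, test {P15@t=38}
          N33 x:[85/2,43] y:[34,69/2] z:[36,73/2] -> miss, prune
  N27 x:[46,56] y:[55/2,89/2] z:[69/2,55] -> miss, prune

Summary -> nodes [0, 14, 18, 24, 23, 34, 19, 12, 20, 21, 22, 33, 27]; box-tests=13; leaf-entries=2; first=P15

== RESULT ==
2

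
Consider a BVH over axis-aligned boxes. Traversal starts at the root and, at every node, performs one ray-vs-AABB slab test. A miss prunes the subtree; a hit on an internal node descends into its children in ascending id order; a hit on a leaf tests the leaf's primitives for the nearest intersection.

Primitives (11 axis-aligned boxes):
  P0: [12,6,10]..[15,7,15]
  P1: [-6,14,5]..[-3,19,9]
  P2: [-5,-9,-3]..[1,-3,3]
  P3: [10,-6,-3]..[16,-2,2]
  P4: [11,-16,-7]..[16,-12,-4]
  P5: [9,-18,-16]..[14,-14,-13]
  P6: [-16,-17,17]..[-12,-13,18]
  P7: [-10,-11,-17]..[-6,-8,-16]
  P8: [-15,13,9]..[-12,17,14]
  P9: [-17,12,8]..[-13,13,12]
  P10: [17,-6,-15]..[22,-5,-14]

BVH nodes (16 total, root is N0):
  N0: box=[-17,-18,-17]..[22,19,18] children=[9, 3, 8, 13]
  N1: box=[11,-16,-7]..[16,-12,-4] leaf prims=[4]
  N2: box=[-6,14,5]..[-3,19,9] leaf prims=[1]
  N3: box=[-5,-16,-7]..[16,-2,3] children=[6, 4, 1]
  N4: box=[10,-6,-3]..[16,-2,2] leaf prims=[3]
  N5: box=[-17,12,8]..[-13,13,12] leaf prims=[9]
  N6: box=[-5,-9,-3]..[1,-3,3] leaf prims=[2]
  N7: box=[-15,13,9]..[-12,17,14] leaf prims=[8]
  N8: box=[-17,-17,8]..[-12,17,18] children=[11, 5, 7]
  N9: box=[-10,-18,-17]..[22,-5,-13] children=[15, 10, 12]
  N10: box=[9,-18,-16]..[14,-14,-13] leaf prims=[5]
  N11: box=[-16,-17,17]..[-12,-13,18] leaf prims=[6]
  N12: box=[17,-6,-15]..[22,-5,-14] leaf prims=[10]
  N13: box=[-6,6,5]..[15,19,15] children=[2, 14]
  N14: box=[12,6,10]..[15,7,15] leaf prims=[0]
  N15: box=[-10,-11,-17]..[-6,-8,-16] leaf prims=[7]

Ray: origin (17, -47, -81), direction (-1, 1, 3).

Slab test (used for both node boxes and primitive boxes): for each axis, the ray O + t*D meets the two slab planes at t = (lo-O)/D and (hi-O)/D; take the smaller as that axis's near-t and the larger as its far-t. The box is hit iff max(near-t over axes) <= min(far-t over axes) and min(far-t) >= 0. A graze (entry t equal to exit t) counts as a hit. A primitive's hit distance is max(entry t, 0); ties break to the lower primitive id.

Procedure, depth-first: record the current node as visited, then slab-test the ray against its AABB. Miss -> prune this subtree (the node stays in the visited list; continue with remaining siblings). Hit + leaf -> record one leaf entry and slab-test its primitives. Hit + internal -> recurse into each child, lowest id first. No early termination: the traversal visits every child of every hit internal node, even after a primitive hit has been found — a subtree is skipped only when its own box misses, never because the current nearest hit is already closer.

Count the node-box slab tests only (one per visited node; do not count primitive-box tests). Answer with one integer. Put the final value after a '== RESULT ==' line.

Walk:
N0 x:[-5,34] y:[29,66] z:[64/3,33] -> hit [29,33], descend [3, 8, 9, 13]
  N3 x:[1,22] y:[31,45] z:[74/3,28] -> miss, prune
  N8 x:[29,34] y:[30,64] z:[89/3,33] -> hit [30,33], descend [5, 7, 11]
    N5 x:[30,34] y:[59,60] z:[89/3,31] -> miss, prune
    N7 x:[29,32] y:[60,64] z:[30,95/3] -> miss, prune
    N11 x:[29,33] y:[30,34] z:[98/3,33] -> hit [98/3,33] leaf, test {P6@t=98/3}
  N9 x:[-5,27] y:[29,42] z:[64/3,68/3] -> miss, prune
  N13 x:[2,23] y:[53,66] z:[86/3,32] -> miss, prune

8 AABB tests over nodes [0, 3, 8, 5, 7, 11, 9, 13]; 1 leaf entered; closest P6.

== RESULT ==
8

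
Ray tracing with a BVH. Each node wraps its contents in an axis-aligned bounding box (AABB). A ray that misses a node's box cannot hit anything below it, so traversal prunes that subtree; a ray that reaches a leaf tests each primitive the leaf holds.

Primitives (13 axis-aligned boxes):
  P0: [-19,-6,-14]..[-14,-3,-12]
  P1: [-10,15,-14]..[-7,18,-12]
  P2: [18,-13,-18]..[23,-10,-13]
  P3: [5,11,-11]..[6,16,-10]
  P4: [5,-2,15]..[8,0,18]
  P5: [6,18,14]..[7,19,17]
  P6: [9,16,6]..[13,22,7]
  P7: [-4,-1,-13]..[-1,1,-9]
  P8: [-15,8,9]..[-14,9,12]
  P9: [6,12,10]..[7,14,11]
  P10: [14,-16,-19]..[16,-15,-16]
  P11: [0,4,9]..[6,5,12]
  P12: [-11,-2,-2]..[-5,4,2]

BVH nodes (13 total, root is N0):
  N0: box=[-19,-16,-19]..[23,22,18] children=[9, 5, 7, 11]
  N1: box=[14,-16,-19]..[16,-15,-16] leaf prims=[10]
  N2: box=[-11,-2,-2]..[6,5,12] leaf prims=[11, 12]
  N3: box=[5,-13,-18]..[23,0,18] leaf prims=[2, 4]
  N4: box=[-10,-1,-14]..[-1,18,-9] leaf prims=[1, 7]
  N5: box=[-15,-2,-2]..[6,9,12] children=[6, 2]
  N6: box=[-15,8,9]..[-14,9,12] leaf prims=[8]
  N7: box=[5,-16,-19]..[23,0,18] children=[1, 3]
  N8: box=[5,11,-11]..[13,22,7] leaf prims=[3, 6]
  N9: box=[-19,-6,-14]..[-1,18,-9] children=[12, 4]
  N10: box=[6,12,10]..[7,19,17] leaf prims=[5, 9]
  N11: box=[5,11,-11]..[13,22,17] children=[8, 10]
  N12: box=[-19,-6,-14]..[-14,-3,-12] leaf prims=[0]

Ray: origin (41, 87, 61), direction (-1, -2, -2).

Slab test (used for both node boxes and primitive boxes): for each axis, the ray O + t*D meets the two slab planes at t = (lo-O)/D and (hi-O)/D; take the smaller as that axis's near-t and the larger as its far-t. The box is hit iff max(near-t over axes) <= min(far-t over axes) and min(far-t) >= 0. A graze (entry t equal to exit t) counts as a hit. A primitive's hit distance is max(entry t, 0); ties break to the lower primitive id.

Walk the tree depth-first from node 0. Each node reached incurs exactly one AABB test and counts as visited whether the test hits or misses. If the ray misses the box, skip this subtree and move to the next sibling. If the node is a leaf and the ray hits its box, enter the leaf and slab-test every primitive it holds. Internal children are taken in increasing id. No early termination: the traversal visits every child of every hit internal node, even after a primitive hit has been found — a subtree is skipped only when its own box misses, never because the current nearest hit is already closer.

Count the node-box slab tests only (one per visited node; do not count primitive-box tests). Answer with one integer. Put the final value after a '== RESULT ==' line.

Trace the traversal:
N0 x:[18,60] y:[65/2,103/2] z:[43/2,40] -> hit [65/2,40], descend [5, 7, 9, 11]
  N5 x:[35,56] y:[39,89/2] z:[49/2,63/2] -> miss, prune
  N7 x:[18,36] y:[87/2,103/2] z:[43/2,40] -> miss, prune
  N9 x:[42,60] y:[69/2,93/2] z:[35,75/2] -> miss, prune
  N11 x:[28,36] y:[65/2,38] z:[22,36] -> hit [65/2,36], descend [8, 10]
    N8 x:[28,36] y:[65/2,38] z:[27,36] -> hit [65/2,36] leaf, test {P3@t=71/2, P6(miss)}
    N10 x:[34,35] y:[34,75/2] z:[22,51/2] -> miss, prune

Visited [0, 5, 7, 9, 11, 8, 10]. Tests: 7 box, 1 leaf. Nearest: P3.

== RESULT ==
7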